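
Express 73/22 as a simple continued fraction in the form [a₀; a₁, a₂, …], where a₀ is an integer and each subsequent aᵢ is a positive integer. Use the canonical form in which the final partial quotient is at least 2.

73 = 3·22 + 7, so a_0 = 3
22 = 3·7 + 1, so a_1 = 3
7 = 7·1 + 0, so a_2 = 7

[3; 3, 7]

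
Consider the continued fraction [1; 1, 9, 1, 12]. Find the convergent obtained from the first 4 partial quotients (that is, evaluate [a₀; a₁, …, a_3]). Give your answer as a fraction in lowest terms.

21/11

Compute successive convergents:
a_0 = 1: 1/1
a_1 = 1: 2/1
a_2 = 9: 19/10
a_3 = 1: 21/11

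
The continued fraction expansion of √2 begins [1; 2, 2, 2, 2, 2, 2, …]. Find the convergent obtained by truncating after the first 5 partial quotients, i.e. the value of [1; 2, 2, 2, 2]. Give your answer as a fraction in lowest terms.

41/29

Start with 2.
2 + 1/(2/1) = 2 + 1/2 = 5/2
2 + 1/(5/2) = 2 + 2/5 = 12/5
2 + 1/(12/5) = 2 + 5/12 = 29/12
1 + 1/(29/12) = 1 + 12/29 = 41/29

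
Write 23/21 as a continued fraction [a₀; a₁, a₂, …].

⌊23/21⌋ = 1, remainder 2
⌊21/2⌋ = 10, remainder 1
⌊2/1⌋ = 2, remainder 0

[1; 10, 2]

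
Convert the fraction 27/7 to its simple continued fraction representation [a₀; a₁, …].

[3; 1, 6]

⌊27/7⌋ = 3, remainder 6
⌊7/6⌋ = 1, remainder 1
⌊6/1⌋ = 6, remainder 0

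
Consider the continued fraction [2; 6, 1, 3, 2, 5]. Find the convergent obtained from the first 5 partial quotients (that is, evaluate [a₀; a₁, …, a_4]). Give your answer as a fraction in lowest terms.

Work from the innermost term outward:
Start with 2.
3 + 1/(2/1) = 3 + 1/2 = 7/2
1 + 1/(7/2) = 1 + 2/7 = 9/7
6 + 1/(9/7) = 6 + 7/9 = 61/9
2 + 1/(61/9) = 2 + 9/61 = 131/61

131/61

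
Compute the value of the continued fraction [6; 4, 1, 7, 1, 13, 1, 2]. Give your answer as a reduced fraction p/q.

11919/1921

Start with 2.
1 + 1/(2/1) = 1 + 1/2 = 3/2
13 + 1/(3/2) = 13 + 2/3 = 41/3
1 + 1/(41/3) = 1 + 3/41 = 44/41
7 + 1/(44/41) = 7 + 41/44 = 349/44
1 + 1/(349/44) = 1 + 44/349 = 393/349
4 + 1/(393/349) = 4 + 349/393 = 1921/393
6 + 1/(1921/393) = 6 + 393/1921 = 11919/1921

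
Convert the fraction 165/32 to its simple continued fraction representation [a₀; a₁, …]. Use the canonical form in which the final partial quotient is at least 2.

[5; 6, 2, 2]

⌊165/32⌋ = 5, remainder 5
⌊32/5⌋ = 6, remainder 2
⌊5/2⌋ = 2, remainder 1
⌊2/1⌋ = 2, remainder 0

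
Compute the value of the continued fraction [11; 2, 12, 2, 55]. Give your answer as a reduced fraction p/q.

Starting at the tail and folding back:
Start with 55.
2 + 1/(55/1) = 2 + 1/55 = 111/55
12 + 1/(111/55) = 12 + 55/111 = 1387/111
2 + 1/(1387/111) = 2 + 111/1387 = 2885/1387
11 + 1/(2885/1387) = 11 + 1387/2885 = 33122/2885

33122/2885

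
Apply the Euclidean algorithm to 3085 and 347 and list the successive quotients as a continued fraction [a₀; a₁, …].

Run the Euclidean algorithm, recording each quotient:
3085 ÷ 347 → quotient 8, remainder 309
347 ÷ 309 → quotient 1, remainder 38
309 ÷ 38 → quotient 8, remainder 5
38 ÷ 5 → quotient 7, remainder 3
5 ÷ 3 → quotient 1, remainder 2
3 ÷ 2 → quotient 1, remainder 1
2 ÷ 1 → quotient 2, remainder 0

[8; 1, 8, 7, 1, 1, 2]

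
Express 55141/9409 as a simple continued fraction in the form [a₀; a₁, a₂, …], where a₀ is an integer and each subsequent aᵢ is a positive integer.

[5; 1, 6, 6, 43, 1, 1, 2]

Run the Euclidean algorithm, recording each quotient:
55141 = 5·9409 + 8096, so a_0 = 5
9409 = 1·8096 + 1313, so a_1 = 1
8096 = 6·1313 + 218, so a_2 = 6
1313 = 6·218 + 5, so a_3 = 6
218 = 43·5 + 3, so a_4 = 43
5 = 1·3 + 2, so a_5 = 1
3 = 1·2 + 1, so a_6 = 1
2 = 2·1 + 0, so a_7 = 2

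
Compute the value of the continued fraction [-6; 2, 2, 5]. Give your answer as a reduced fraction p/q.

Start with 5.
2 + 1/(5/1) = 2 + 1/5 = 11/5
2 + 1/(11/5) = 2 + 5/11 = 27/11
-6 + 1/(27/11) = -6 + 11/27 = -151/27

-151/27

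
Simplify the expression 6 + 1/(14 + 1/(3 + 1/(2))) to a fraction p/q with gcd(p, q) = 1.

a_0 = 6: 6/1
a_1 = 14: 85/14
a_2 = 3: 261/43
a_3 = 2: 607/100

607/100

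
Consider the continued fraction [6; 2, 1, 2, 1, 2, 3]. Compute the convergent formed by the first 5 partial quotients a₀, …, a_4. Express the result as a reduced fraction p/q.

70/11

Start with 1.
2 + 1/(1/1) = 2 + 1/1 = 3/1
1 + 1/(3/1) = 1 + 1/3 = 4/3
2 + 1/(4/3) = 2 + 3/4 = 11/4
6 + 1/(11/4) = 6 + 4/11 = 70/11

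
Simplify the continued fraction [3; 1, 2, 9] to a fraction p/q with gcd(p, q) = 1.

103/28

a_0 = 3: 3/1
a_1 = 1: 4/1
a_2 = 2: 11/3
a_3 = 9: 103/28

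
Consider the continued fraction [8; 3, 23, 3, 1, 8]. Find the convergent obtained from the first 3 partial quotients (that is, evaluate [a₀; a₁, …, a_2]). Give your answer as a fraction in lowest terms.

Build up convergents one term at a time:
a_0 = 8: 8/1
a_1 = 3: 25/3
a_2 = 23: 583/70

583/70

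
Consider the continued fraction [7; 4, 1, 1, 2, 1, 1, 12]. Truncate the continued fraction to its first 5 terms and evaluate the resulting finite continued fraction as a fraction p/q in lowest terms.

Compute successive convergents:
a_0 = 7: 7/1
a_1 = 4: 29/4
a_2 = 1: 36/5
a_3 = 1: 65/9
a_4 = 2: 166/23

166/23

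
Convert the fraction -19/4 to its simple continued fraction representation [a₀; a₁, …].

[-5; 4]

-19 ÷ 4 → quotient -5, remainder 1
4 ÷ 1 → quotient 4, remainder 0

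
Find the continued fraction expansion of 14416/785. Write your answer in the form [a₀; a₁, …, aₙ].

[18; 2, 1, 2, 1, 11, 6]

Repeatedly divide and take the remainder:
14416 ÷ 785 → quotient 18, remainder 286
785 ÷ 286 → quotient 2, remainder 213
286 ÷ 213 → quotient 1, remainder 73
213 ÷ 73 → quotient 2, remainder 67
73 ÷ 67 → quotient 1, remainder 6
67 ÷ 6 → quotient 11, remainder 1
6 ÷ 1 → quotient 6, remainder 0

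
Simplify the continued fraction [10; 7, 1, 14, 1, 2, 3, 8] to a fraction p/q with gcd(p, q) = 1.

Work from the innermost term outward:
Start with 8.
3 + 1/(8/1) = 3 + 1/8 = 25/8
2 + 1/(25/8) = 2 + 8/25 = 58/25
1 + 1/(58/25) = 1 + 25/58 = 83/58
14 + 1/(83/58) = 14 + 58/83 = 1220/83
1 + 1/(1220/83) = 1 + 83/1220 = 1303/1220
7 + 1/(1303/1220) = 7 + 1220/1303 = 10341/1303
10 + 1/(10341/1303) = 10 + 1303/10341 = 104713/10341

104713/10341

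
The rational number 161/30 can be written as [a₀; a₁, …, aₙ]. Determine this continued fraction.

⌊161/30⌋ = 5, remainder 11
⌊30/11⌋ = 2, remainder 8
⌊11/8⌋ = 1, remainder 3
⌊8/3⌋ = 2, remainder 2
⌊3/2⌋ = 1, remainder 1
⌊2/1⌋ = 2, remainder 0

[5; 2, 1, 2, 1, 2]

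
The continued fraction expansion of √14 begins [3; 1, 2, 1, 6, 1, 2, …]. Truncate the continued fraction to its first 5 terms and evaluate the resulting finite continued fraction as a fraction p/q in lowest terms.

Start with 6.
1 + 1/(6/1) = 1 + 1/6 = 7/6
2 + 1/(7/6) = 2 + 6/7 = 20/7
1 + 1/(20/7) = 1 + 7/20 = 27/20
3 + 1/(27/20) = 3 + 20/27 = 101/27

101/27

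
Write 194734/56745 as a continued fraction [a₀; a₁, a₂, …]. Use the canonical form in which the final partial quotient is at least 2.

[3; 2, 3, 6, 6, 3, 9, 7]

Apply division with remainder until the remainder is 0:
194734 ÷ 56745 → quotient 3, remainder 24499
56745 ÷ 24499 → quotient 2, remainder 7747
24499 ÷ 7747 → quotient 3, remainder 1258
7747 ÷ 1258 → quotient 6, remainder 199
1258 ÷ 199 → quotient 6, remainder 64
199 ÷ 64 → quotient 3, remainder 7
64 ÷ 7 → quotient 9, remainder 1
7 ÷ 1 → quotient 7, remainder 0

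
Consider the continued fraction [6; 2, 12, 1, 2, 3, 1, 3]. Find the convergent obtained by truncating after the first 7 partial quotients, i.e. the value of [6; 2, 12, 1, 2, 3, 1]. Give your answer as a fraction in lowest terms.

2223/343

Starting at the tail and folding back:
Start with 1.
3 + 1/(1/1) = 3 + 1/1 = 4/1
2 + 1/(4/1) = 2 + 1/4 = 9/4
1 + 1/(9/4) = 1 + 4/9 = 13/9
12 + 1/(13/9) = 12 + 9/13 = 165/13
2 + 1/(165/13) = 2 + 13/165 = 343/165
6 + 1/(343/165) = 6 + 165/343 = 2223/343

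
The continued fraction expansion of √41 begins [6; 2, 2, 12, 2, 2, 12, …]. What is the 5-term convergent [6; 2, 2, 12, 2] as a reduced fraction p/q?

Start with 2.
12 + 1/(2/1) = 12 + 1/2 = 25/2
2 + 1/(25/2) = 2 + 2/25 = 52/25
2 + 1/(52/25) = 2 + 25/52 = 129/52
6 + 1/(129/52) = 6 + 52/129 = 826/129

826/129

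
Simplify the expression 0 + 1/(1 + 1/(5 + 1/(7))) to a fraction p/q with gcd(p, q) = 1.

36/43

Build up convergents one term at a time:
a_0 = 0: 0/1
a_1 = 1: 1/1
a_2 = 5: 5/6
a_3 = 7: 36/43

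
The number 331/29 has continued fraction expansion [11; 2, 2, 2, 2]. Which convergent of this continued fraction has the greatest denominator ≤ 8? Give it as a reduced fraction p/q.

57/5

a_0 = 11: 11/1  (≤ bound)
a_1 = 2: 23/2  (≤ bound)
a_2 = 2: 57/5  (≤ bound)
a_3 = 2: 137/12  (> 8, stop)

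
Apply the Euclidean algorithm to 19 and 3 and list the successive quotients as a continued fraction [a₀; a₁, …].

[6; 3]

Run the Euclidean algorithm, recording each quotient:
19 = 6·3 + 1, so a_0 = 6
3 = 3·1 + 0, so a_1 = 3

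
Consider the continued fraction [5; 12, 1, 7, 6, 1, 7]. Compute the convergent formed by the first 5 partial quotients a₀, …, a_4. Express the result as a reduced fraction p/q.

3204/631

Work from the innermost term outward:
Start with 6.
7 + 1/(6/1) = 7 + 1/6 = 43/6
1 + 1/(43/6) = 1 + 6/43 = 49/43
12 + 1/(49/43) = 12 + 43/49 = 631/49
5 + 1/(631/49) = 5 + 49/631 = 3204/631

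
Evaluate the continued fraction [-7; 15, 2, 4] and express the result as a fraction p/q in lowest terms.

Start with 4.
2 + 1/(4/1) = 2 + 1/4 = 9/4
15 + 1/(9/4) = 15 + 4/9 = 139/9
-7 + 1/(139/9) = -7 + 9/139 = -964/139

-964/139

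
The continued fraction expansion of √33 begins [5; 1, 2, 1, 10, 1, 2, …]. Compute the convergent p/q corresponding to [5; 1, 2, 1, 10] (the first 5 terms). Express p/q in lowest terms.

247/43

Start with 10.
1 + 1/(10/1) = 1 + 1/10 = 11/10
2 + 1/(11/10) = 2 + 10/11 = 32/11
1 + 1/(32/11) = 1 + 11/32 = 43/32
5 + 1/(43/32) = 5 + 32/43 = 247/43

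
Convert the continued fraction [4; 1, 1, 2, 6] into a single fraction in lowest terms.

a_0 = 4: 4/1
a_1 = 1: 5/1
a_2 = 1: 9/2
a_3 = 2: 23/5
a_4 = 6: 147/32

147/32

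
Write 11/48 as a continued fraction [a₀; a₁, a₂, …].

⌊11/48⌋ = 0, remainder 11
⌊48/11⌋ = 4, remainder 4
⌊11/4⌋ = 2, remainder 3
⌊4/3⌋ = 1, remainder 1
⌊3/1⌋ = 3, remainder 0

[0; 4, 2, 1, 3]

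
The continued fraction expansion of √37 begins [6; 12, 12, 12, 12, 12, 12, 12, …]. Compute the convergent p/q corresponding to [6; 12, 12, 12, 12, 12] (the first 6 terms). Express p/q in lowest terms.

Start with 12.
12 + 1/(12/1) = 12 + 1/12 = 145/12
12 + 1/(145/12) = 12 + 12/145 = 1752/145
12 + 1/(1752/145) = 12 + 145/1752 = 21169/1752
12 + 1/(21169/1752) = 12 + 1752/21169 = 255780/21169
6 + 1/(255780/21169) = 6 + 21169/255780 = 1555849/255780

1555849/255780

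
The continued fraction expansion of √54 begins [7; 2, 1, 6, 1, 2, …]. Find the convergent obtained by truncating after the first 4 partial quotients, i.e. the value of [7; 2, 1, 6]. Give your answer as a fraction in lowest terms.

a_0 = 7: 7/1
a_1 = 2: 15/2
a_2 = 1: 22/3
a_3 = 6: 147/20

147/20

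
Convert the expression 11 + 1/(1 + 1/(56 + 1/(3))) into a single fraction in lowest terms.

Starting at the tail and folding back:
Start with 3.
56 + 1/(3/1) = 56 + 1/3 = 169/3
1 + 1/(169/3) = 1 + 3/169 = 172/169
11 + 1/(172/169) = 11 + 169/172 = 2061/172

2061/172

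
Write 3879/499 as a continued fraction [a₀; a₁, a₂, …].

3879 = 7·499 + 386, so a_0 = 7
499 = 1·386 + 113, so a_1 = 1
386 = 3·113 + 47, so a_2 = 3
113 = 2·47 + 19, so a_3 = 2
47 = 2·19 + 9, so a_4 = 2
19 = 2·9 + 1, so a_5 = 2
9 = 9·1 + 0, so a_6 = 9

[7; 1, 3, 2, 2, 2, 9]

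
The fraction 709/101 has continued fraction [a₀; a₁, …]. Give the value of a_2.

2

709 = 7·101 + 2, so a_0 = 7
101 = 50·2 + 1, so a_1 = 50
2 = 2·1 + 0, so a_2 = 2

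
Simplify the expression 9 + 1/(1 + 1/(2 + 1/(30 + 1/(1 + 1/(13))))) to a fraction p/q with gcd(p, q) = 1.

12697/1313

Work from the innermost term outward:
Start with 13.
1 + 1/(13/1) = 1 + 1/13 = 14/13
30 + 1/(14/13) = 30 + 13/14 = 433/14
2 + 1/(433/14) = 2 + 14/433 = 880/433
1 + 1/(880/433) = 1 + 433/880 = 1313/880
9 + 1/(1313/880) = 9 + 880/1313 = 12697/1313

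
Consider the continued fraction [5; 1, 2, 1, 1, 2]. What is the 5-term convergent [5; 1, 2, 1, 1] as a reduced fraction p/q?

Compute successive convergents:
a_0 = 5: 5/1
a_1 = 1: 6/1
a_2 = 2: 17/3
a_3 = 1: 23/4
a_4 = 1: 40/7

40/7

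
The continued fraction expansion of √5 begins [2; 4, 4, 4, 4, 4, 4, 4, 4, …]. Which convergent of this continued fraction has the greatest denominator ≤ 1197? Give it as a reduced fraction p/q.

a_0 = 2: 2/1  (≤ bound)
a_1 = 4: 9/4  (≤ bound)
a_2 = 4: 38/17  (≤ bound)
a_3 = 4: 161/72  (≤ bound)
a_4 = 4: 682/305  (≤ bound)
a_5 = 4: 2889/1292  (> 1197, stop)

682/305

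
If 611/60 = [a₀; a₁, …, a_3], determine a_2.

611 = 10·60 + 11, so a_0 = 10
60 = 5·11 + 5, so a_1 = 5
11 = 2·5 + 1, so a_2 = 2

2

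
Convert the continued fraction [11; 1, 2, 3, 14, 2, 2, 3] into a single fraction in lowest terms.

a_0 = 11: 11/1
a_1 = 1: 12/1
a_2 = 2: 35/3
a_3 = 3: 117/10
a_4 = 14: 1673/143
a_5 = 2: 3463/296
a_6 = 2: 8599/735
a_7 = 3: 29260/2501

29260/2501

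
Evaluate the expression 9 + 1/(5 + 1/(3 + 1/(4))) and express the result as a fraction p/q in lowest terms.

634/69

Starting at the tail and folding back:
Start with 4.
3 + 1/(4/1) = 3 + 1/4 = 13/4
5 + 1/(13/4) = 5 + 4/13 = 69/13
9 + 1/(69/13) = 9 + 13/69 = 634/69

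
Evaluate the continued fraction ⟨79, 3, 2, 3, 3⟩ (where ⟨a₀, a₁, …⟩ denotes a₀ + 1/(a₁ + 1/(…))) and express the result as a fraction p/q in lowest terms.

a_0 = 79: 79/1
a_1 = 3: 238/3
a_2 = 2: 555/7
a_3 = 3: 1903/24
a_4 = 3: 6264/79

6264/79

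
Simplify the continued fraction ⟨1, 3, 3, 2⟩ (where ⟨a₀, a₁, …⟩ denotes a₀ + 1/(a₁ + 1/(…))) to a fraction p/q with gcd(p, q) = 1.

30/23

Collapse the nested fraction from the inside out:
Start with 2.
3 + 1/(2/1) = 3 + 1/2 = 7/2
3 + 1/(7/2) = 3 + 2/7 = 23/7
1 + 1/(23/7) = 1 + 7/23 = 30/23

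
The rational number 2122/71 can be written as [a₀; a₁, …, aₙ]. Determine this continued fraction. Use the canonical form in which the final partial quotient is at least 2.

[29; 1, 7, 1, 7]

Run the Euclidean algorithm, recording each quotient:
2122 ÷ 71 → quotient 29, remainder 63
71 ÷ 63 → quotient 1, remainder 8
63 ÷ 8 → quotient 7, remainder 7
8 ÷ 7 → quotient 1, remainder 1
7 ÷ 1 → quotient 7, remainder 0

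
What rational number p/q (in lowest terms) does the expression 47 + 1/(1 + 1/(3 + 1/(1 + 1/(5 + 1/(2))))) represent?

Compute successive convergents:
a_0 = 47: 47/1
a_1 = 1: 48/1
a_2 = 3: 191/4
a_3 = 1: 239/5
a_4 = 5: 1386/29
a_5 = 2: 3011/63

3011/63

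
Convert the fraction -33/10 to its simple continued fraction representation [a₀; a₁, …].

Repeatedly divide and take the remainder:
⌊-33/10⌋ = -4, remainder 7
⌊10/7⌋ = 1, remainder 3
⌊7/3⌋ = 2, remainder 1
⌊3/1⌋ = 3, remainder 0

[-4; 1, 2, 3]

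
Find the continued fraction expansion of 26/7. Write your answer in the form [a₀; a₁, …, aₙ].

⌊26/7⌋ = 3, remainder 5
⌊7/5⌋ = 1, remainder 2
⌊5/2⌋ = 2, remainder 1
⌊2/1⌋ = 2, remainder 0

[3; 1, 2, 2]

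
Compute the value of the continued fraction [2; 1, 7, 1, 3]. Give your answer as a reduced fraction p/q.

101/35

a_0 = 2: 2/1
a_1 = 1: 3/1
a_2 = 7: 23/8
a_3 = 1: 26/9
a_4 = 3: 101/35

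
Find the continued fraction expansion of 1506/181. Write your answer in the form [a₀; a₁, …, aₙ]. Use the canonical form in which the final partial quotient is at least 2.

[8; 3, 8, 3, 2]

Run the Euclidean algorithm, recording each quotient:
1506 ÷ 181 → quotient 8, remainder 58
181 ÷ 58 → quotient 3, remainder 7
58 ÷ 7 → quotient 8, remainder 2
7 ÷ 2 → quotient 3, remainder 1
2 ÷ 1 → quotient 2, remainder 0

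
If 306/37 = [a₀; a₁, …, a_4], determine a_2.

⌊306/37⌋ = 8, remainder 10
⌊37/10⌋ = 3, remainder 7
⌊10/7⌋ = 1, remainder 3

1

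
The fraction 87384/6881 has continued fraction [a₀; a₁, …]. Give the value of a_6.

87384 = 12·6881 + 4812, so a_0 = 12
6881 = 1·4812 + 2069, so a_1 = 1
4812 = 2·2069 + 674, so a_2 = 2
2069 = 3·674 + 47, so a_3 = 3
674 = 14·47 + 16, so a_4 = 14
47 = 2·16 + 15, so a_5 = 2
16 = 1·15 + 1, so a_6 = 1

1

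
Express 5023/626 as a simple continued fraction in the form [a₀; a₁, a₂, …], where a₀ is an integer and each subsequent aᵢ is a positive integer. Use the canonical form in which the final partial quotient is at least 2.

⌊5023/626⌋ = 8, remainder 15
⌊626/15⌋ = 41, remainder 11
⌊15/11⌋ = 1, remainder 4
⌊11/4⌋ = 2, remainder 3
⌊4/3⌋ = 1, remainder 1
⌊3/1⌋ = 3, remainder 0

[8; 41, 1, 2, 1, 3]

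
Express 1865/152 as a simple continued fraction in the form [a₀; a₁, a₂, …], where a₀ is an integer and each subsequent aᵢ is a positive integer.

1865 = 12·152 + 41, so a_0 = 12
152 = 3·41 + 29, so a_1 = 3
41 = 1·29 + 12, so a_2 = 1
29 = 2·12 + 5, so a_3 = 2
12 = 2·5 + 2, so a_4 = 2
5 = 2·2 + 1, so a_5 = 2
2 = 2·1 + 0, so a_6 = 2

[12; 3, 1, 2, 2, 2, 2]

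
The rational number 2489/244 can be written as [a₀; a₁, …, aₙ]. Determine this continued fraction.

[10; 4, 1, 48]

⌊2489/244⌋ = 10, remainder 49
⌊244/49⌋ = 4, remainder 48
⌊49/48⌋ = 1, remainder 1
⌊48/1⌋ = 48, remainder 0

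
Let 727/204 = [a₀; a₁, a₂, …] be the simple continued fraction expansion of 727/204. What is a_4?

2

Run the Euclidean algorithm, recording each quotient:
727 = 3·204 + 115, so a_0 = 3
204 = 1·115 + 89, so a_1 = 1
115 = 1·89 + 26, so a_2 = 1
89 = 3·26 + 11, so a_3 = 3
26 = 2·11 + 4, so a_4 = 2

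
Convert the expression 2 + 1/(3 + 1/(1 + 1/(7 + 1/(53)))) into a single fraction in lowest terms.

3719/1647

a_0 = 2: 2/1
a_1 = 3: 7/3
a_2 = 1: 9/4
a_3 = 7: 70/31
a_4 = 53: 3719/1647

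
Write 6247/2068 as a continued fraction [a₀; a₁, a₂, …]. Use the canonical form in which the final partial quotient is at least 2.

[3; 48, 10, 1, 3]

Run the Euclidean algorithm, recording each quotient:
6247 ÷ 2068 → quotient 3, remainder 43
2068 ÷ 43 → quotient 48, remainder 4
43 ÷ 4 → quotient 10, remainder 3
4 ÷ 3 → quotient 1, remainder 1
3 ÷ 1 → quotient 3, remainder 0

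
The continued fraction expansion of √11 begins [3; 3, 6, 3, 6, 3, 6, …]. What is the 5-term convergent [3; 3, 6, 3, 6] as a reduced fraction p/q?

1257/379

Start with 6.
3 + 1/(6/1) = 3 + 1/6 = 19/6
6 + 1/(19/6) = 6 + 6/19 = 120/19
3 + 1/(120/19) = 3 + 19/120 = 379/120
3 + 1/(379/120) = 3 + 120/379 = 1257/379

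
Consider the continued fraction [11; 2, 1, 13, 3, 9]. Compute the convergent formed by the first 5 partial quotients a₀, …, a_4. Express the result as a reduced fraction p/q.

a_0 = 11: 11/1
a_1 = 2: 23/2
a_2 = 1: 34/3
a_3 = 13: 465/41
a_4 = 3: 1429/126

1429/126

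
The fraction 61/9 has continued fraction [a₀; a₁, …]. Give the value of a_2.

Apply division with remainder until the remainder is 0:
61 ÷ 9 → quotient 6, remainder 7
9 ÷ 7 → quotient 1, remainder 2
7 ÷ 2 → quotient 3, remainder 1

3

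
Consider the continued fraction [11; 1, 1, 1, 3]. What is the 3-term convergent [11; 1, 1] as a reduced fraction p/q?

23/2

a_0 = 11: 11/1
a_1 = 1: 12/1
a_2 = 1: 23/2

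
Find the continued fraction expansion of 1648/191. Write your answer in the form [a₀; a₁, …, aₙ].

1648 = 8·191 + 120, so a_0 = 8
191 = 1·120 + 71, so a_1 = 1
120 = 1·71 + 49, so a_2 = 1
71 = 1·49 + 22, so a_3 = 1
49 = 2·22 + 5, so a_4 = 2
22 = 4·5 + 2, so a_5 = 4
5 = 2·2 + 1, so a_6 = 2
2 = 2·1 + 0, so a_7 = 2

[8; 1, 1, 1, 2, 4, 2, 2]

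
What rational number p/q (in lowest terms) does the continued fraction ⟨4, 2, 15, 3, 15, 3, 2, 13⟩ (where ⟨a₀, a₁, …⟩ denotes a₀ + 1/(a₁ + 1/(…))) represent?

Work from the innermost term outward:
Start with 13.
2 + 1/(13/1) = 2 + 1/13 = 27/13
3 + 1/(27/13) = 3 + 13/27 = 94/27
15 + 1/(94/27) = 15 + 27/94 = 1437/94
3 + 1/(1437/94) = 3 + 94/1437 = 4405/1437
15 + 1/(4405/1437) = 15 + 1437/4405 = 67512/4405
2 + 1/(67512/4405) = 2 + 4405/67512 = 139429/67512
4 + 1/(139429/67512) = 4 + 67512/139429 = 625228/139429

625228/139429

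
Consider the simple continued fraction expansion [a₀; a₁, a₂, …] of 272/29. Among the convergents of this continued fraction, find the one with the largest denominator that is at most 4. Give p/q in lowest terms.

List convergents until the denominator exceeds the bound:
a_0 = 9: 9/1  (≤ bound)
a_1 = 2: 19/2  (≤ bound)
a_2 = 1: 28/3  (≤ bound)
a_3 = 1: 47/5  (> 4, stop)

28/3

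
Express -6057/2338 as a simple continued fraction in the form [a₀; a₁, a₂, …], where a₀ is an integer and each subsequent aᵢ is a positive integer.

Repeatedly divide and take the remainder:
-6057 = -3·2338 + 957, so a_0 = -3
2338 = 2·957 + 424, so a_1 = 2
957 = 2·424 + 109, so a_2 = 2
424 = 3·109 + 97, so a_3 = 3
109 = 1·97 + 12, so a_4 = 1
97 = 8·12 + 1, so a_5 = 8
12 = 12·1 + 0, so a_6 = 12

[-3; 2, 2, 3, 1, 8, 12]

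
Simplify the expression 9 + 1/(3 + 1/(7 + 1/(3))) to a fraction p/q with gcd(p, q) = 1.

Start with 3.
7 + 1/(3/1) = 7 + 1/3 = 22/3
3 + 1/(22/3) = 3 + 3/22 = 69/22
9 + 1/(69/22) = 9 + 22/69 = 643/69

643/69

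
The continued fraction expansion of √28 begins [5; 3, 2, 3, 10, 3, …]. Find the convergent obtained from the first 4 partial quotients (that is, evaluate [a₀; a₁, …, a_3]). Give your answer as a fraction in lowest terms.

a_0 = 5: 5/1
a_1 = 3: 16/3
a_2 = 2: 37/7
a_3 = 3: 127/24

127/24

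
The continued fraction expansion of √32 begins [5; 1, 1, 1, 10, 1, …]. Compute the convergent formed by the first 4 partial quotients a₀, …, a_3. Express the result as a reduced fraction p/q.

17/3

Build up convergents one term at a time:
a_0 = 5: 5/1
a_1 = 1: 6/1
a_2 = 1: 11/2
a_3 = 1: 17/3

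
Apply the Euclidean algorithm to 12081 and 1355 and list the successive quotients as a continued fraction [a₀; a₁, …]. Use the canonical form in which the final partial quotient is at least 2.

Run the Euclidean algorithm, recording each quotient:
12081 ÷ 1355 → quotient 8, remainder 1241
1355 ÷ 1241 → quotient 1, remainder 114
1241 ÷ 114 → quotient 10, remainder 101
114 ÷ 101 → quotient 1, remainder 13
101 ÷ 13 → quotient 7, remainder 10
13 ÷ 10 → quotient 1, remainder 3
10 ÷ 3 → quotient 3, remainder 1
3 ÷ 1 → quotient 3, remainder 0

[8; 1, 10, 1, 7, 1, 3, 3]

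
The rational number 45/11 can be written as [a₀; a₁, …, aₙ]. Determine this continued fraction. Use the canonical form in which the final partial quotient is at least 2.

⌊45/11⌋ = 4, remainder 1
⌊11/1⌋ = 11, remainder 0

[4; 11]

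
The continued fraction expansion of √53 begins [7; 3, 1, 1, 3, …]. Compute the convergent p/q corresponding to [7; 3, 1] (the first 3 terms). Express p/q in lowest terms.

Build up convergents one term at a time:
a_0 = 7: 7/1
a_1 = 3: 22/3
a_2 = 1: 29/4

29/4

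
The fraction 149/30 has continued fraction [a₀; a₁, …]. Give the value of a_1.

Repeatedly divide and take the remainder:
149 = 4·30 + 29, so a_0 = 4
30 = 1·29 + 1, so a_1 = 1

1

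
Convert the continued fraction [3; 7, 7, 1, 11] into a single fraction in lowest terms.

a_0 = 3: 3/1
a_1 = 7: 22/7
a_2 = 7: 157/50
a_3 = 1: 179/57
a_4 = 11: 2126/677

2126/677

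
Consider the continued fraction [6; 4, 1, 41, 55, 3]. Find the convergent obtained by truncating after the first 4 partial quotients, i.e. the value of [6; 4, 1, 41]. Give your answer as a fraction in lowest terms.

Start with 41.
1 + 1/(41/1) = 1 + 1/41 = 42/41
4 + 1/(42/41) = 4 + 41/42 = 209/42
6 + 1/(209/42) = 6 + 42/209 = 1296/209

1296/209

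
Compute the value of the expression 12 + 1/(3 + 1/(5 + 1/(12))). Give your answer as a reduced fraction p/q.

a_0 = 12: 12/1
a_1 = 3: 37/3
a_2 = 5: 197/16
a_3 = 12: 2401/195

2401/195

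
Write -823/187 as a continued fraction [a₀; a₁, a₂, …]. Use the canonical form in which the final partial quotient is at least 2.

[-5; 1, 1, 2, 37]

Run the Euclidean algorithm, recording each quotient:
⌊-823/187⌋ = -5, remainder 112
⌊187/112⌋ = 1, remainder 75
⌊112/75⌋ = 1, remainder 37
⌊75/37⌋ = 2, remainder 1
⌊37/1⌋ = 37, remainder 0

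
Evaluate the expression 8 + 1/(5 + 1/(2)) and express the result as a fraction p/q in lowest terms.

90/11

Start with 2.
5 + 1/(2/1) = 5 + 1/2 = 11/2
8 + 1/(11/2) = 8 + 2/11 = 90/11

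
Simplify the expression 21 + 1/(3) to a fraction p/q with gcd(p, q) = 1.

Starting at the tail and folding back:
Start with 3.
21 + 1/(3/1) = 21 + 1/3 = 64/3

64/3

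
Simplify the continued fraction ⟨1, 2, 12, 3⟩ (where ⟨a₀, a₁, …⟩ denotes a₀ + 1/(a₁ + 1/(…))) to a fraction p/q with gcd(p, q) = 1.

Start with 3.
12 + 1/(3/1) = 12 + 1/3 = 37/3
2 + 1/(37/3) = 2 + 3/37 = 77/37
1 + 1/(77/37) = 1 + 37/77 = 114/77

114/77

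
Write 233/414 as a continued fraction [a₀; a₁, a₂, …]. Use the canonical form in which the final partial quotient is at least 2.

[0; 1, 1, 3, 2, 12, 2]

233 ÷ 414 → quotient 0, remainder 233
414 ÷ 233 → quotient 1, remainder 181
233 ÷ 181 → quotient 1, remainder 52
181 ÷ 52 → quotient 3, remainder 25
52 ÷ 25 → quotient 2, remainder 2
25 ÷ 2 → quotient 12, remainder 1
2 ÷ 1 → quotient 2, remainder 0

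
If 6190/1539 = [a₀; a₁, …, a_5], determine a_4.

3

⌊6190/1539⌋ = 4, remainder 34
⌊1539/34⌋ = 45, remainder 9
⌊34/9⌋ = 3, remainder 7
⌊9/7⌋ = 1, remainder 2
⌊7/2⌋ = 3, remainder 1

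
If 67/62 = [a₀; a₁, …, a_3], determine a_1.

67 = 1·62 + 5, so a_0 = 1
62 = 12·5 + 2, so a_1 = 12

12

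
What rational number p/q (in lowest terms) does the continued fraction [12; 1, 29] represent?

Starting at the tail and folding back:
Start with 29.
1 + 1/(29/1) = 1 + 1/29 = 30/29
12 + 1/(30/29) = 12 + 29/30 = 389/30

389/30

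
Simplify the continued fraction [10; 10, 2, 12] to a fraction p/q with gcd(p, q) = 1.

2645/262

Start with 12.
2 + 1/(12/1) = 2 + 1/12 = 25/12
10 + 1/(25/12) = 10 + 12/25 = 262/25
10 + 1/(262/25) = 10 + 25/262 = 2645/262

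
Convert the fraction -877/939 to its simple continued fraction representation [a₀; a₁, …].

[-1; 15, 6, 1, 8]

-877 = -1·939 + 62, so a_0 = -1
939 = 15·62 + 9, so a_1 = 15
62 = 6·9 + 8, so a_2 = 6
9 = 1·8 + 1, so a_3 = 1
8 = 8·1 + 0, so a_4 = 8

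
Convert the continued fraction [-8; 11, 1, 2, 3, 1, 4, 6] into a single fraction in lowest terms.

-35631/4502

a_0 = -8: -8/1
a_1 = 11: -87/11
a_2 = 1: -95/12
a_3 = 2: -277/35
a_4 = 3: -926/117
a_5 = 1: -1203/152
a_6 = 4: -5738/725
a_7 = 6: -35631/4502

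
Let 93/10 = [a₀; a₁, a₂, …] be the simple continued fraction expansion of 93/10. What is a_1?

93 ÷ 10 → quotient 9, remainder 3
10 ÷ 3 → quotient 3, remainder 1

3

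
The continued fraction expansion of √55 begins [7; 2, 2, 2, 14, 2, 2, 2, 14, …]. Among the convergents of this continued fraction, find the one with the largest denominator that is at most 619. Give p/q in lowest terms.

List convergents until the denominator exceeds the bound:
a_0 = 7: 7/1  (≤ bound)
a_1 = 2: 15/2  (≤ bound)
a_2 = 2: 37/5  (≤ bound)
a_3 = 2: 89/12  (≤ bound)
a_4 = 14: 1283/173  (≤ bound)
a_5 = 2: 2655/358  (≤ bound)
a_6 = 2: 6593/889  (> 619, stop)

2655/358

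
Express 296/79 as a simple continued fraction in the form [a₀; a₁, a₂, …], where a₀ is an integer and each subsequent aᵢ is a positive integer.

[3; 1, 2, 1, 19]

296 ÷ 79 → quotient 3, remainder 59
79 ÷ 59 → quotient 1, remainder 20
59 ÷ 20 → quotient 2, remainder 19
20 ÷ 19 → quotient 1, remainder 1
19 ÷ 1 → quotient 19, remainder 0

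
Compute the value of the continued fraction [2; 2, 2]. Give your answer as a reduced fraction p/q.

a_0 = 2: 2/1
a_1 = 2: 5/2
a_2 = 2: 12/5

12/5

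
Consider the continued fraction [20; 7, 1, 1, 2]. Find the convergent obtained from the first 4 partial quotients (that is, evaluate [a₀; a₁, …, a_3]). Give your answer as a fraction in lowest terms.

302/15

Use the convergent recurrence hₖ = aₖ·hₖ₋₁ + hₖ₋₂ (and likewise for the denominators kₖ):
a_0 = 20: 20/1
a_1 = 7: 141/7
a_2 = 1: 161/8
a_3 = 1: 302/15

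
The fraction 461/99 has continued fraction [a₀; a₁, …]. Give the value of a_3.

1

461 ÷ 99 → quotient 4, remainder 65
99 ÷ 65 → quotient 1, remainder 34
65 ÷ 34 → quotient 1, remainder 31
34 ÷ 31 → quotient 1, remainder 3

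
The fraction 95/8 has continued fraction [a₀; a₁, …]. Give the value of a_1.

⌊95/8⌋ = 11, remainder 7
⌊8/7⌋ = 1, remainder 1

1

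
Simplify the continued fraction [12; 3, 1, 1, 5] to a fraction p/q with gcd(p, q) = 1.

Start with 5.
1 + 1/(5/1) = 1 + 1/5 = 6/5
1 + 1/(6/5) = 1 + 5/6 = 11/6
3 + 1/(11/6) = 3 + 6/11 = 39/11
12 + 1/(39/11) = 12 + 11/39 = 479/39

479/39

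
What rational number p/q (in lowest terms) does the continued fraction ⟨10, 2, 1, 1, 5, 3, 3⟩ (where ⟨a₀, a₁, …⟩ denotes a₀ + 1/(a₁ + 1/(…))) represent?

a_0 = 10: 10/1
a_1 = 2: 21/2
a_2 = 1: 31/3
a_3 = 1: 52/5
a_4 = 5: 291/28
a_5 = 3: 925/89
a_6 = 3: 3066/295

3066/295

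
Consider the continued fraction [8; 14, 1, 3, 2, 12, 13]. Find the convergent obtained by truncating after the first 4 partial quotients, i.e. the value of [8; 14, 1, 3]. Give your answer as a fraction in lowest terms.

476/59

a_0 = 8: 8/1
a_1 = 14: 113/14
a_2 = 1: 121/15
a_3 = 3: 476/59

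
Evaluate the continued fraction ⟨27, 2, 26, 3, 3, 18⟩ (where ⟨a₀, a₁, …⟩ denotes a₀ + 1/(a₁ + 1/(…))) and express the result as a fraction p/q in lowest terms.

269656/9809

Work from the innermost term outward:
Start with 18.
3 + 1/(18/1) = 3 + 1/18 = 55/18
3 + 1/(55/18) = 3 + 18/55 = 183/55
26 + 1/(183/55) = 26 + 55/183 = 4813/183
2 + 1/(4813/183) = 2 + 183/4813 = 9809/4813
27 + 1/(9809/4813) = 27 + 4813/9809 = 269656/9809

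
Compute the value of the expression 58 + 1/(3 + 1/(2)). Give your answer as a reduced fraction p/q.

408/7

a_0 = 58: 58/1
a_1 = 3: 175/3
a_2 = 2: 408/7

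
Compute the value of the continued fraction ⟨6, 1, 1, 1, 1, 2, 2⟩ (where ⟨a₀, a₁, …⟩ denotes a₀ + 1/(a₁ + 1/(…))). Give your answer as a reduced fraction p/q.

Work from the innermost term outward:
Start with 2.
2 + 1/(2/1) = 2 + 1/2 = 5/2
1 + 1/(5/2) = 1 + 2/5 = 7/5
1 + 1/(7/5) = 1 + 5/7 = 12/7
1 + 1/(12/7) = 1 + 7/12 = 19/12
1 + 1/(19/12) = 1 + 12/19 = 31/19
6 + 1/(31/19) = 6 + 19/31 = 205/31

205/31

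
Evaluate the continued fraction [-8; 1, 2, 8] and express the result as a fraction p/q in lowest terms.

-183/25

Collapse the nested fraction from the inside out:
Start with 8.
2 + 1/(8/1) = 2 + 1/8 = 17/8
1 + 1/(17/8) = 1 + 8/17 = 25/17
-8 + 1/(25/17) = -8 + 17/25 = -183/25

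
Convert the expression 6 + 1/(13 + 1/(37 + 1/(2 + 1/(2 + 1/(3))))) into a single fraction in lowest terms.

50346/8285

Starting at the tail and folding back:
Start with 3.
2 + 1/(3/1) = 2 + 1/3 = 7/3
2 + 1/(7/3) = 2 + 3/7 = 17/7
37 + 1/(17/7) = 37 + 7/17 = 636/17
13 + 1/(636/17) = 13 + 17/636 = 8285/636
6 + 1/(8285/636) = 6 + 636/8285 = 50346/8285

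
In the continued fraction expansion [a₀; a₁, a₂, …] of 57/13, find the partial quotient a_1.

57 = 4·13 + 5, so a_0 = 4
13 = 2·5 + 3, so a_1 = 2

2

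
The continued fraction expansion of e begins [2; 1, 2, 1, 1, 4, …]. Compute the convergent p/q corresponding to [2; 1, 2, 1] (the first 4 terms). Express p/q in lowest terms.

a_0 = 2: 2/1
a_1 = 1: 3/1
a_2 = 2: 8/3
a_3 = 1: 11/4

11/4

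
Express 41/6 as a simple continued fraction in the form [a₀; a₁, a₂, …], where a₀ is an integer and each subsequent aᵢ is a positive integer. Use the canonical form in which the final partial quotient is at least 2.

41 ÷ 6 → quotient 6, remainder 5
6 ÷ 5 → quotient 1, remainder 1
5 ÷ 1 → quotient 5, remainder 0

[6; 1, 5]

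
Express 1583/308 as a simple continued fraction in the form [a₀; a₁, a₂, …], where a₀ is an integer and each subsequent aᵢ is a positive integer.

[5; 7, 6, 7]

1583 = 5·308 + 43, so a_0 = 5
308 = 7·43 + 7, so a_1 = 7
43 = 6·7 + 1, so a_2 = 6
7 = 7·1 + 0, so a_3 = 7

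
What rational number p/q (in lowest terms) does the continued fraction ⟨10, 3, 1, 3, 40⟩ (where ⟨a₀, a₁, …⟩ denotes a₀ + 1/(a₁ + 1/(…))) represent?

a_0 = 10: 10/1
a_1 = 3: 31/3
a_2 = 1: 41/4
a_3 = 3: 154/15
a_4 = 40: 6201/604

6201/604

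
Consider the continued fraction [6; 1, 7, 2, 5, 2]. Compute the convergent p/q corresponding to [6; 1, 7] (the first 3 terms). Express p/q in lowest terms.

55/8

Start with 7.
1 + 1/(7/1) = 1 + 1/7 = 8/7
6 + 1/(8/7) = 6 + 7/8 = 55/8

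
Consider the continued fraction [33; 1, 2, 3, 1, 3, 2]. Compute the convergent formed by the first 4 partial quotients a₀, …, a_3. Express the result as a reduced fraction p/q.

337/10

Work from the innermost term outward:
Start with 3.
2 + 1/(3/1) = 2 + 1/3 = 7/3
1 + 1/(7/3) = 1 + 3/7 = 10/7
33 + 1/(10/7) = 33 + 7/10 = 337/10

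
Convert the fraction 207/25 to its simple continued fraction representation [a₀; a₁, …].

207 ÷ 25 → quotient 8, remainder 7
25 ÷ 7 → quotient 3, remainder 4
7 ÷ 4 → quotient 1, remainder 3
4 ÷ 3 → quotient 1, remainder 1
3 ÷ 1 → quotient 3, remainder 0

[8; 3, 1, 1, 3]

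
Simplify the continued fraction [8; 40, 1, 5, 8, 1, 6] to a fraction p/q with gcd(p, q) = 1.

Build up convergents one term at a time:
a_0 = 8: 8/1
a_1 = 40: 321/40
a_2 = 1: 329/41
a_3 = 5: 1966/245
a_4 = 8: 16057/2001
a_5 = 1: 18023/2246
a_6 = 6: 124195/15477

124195/15477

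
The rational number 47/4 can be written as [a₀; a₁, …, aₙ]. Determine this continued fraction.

[11; 1, 3]

Run the Euclidean algorithm, recording each quotient:
47 = 11·4 + 3, so a_0 = 11
4 = 1·3 + 1, so a_1 = 1
3 = 3·1 + 0, so a_2 = 3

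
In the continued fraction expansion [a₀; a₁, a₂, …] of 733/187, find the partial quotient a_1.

733 = 3·187 + 172, so a_0 = 3
187 = 1·172 + 15, so a_1 = 1

1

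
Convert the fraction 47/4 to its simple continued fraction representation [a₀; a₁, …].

47 ÷ 4 → quotient 11, remainder 3
4 ÷ 3 → quotient 1, remainder 1
3 ÷ 1 → quotient 3, remainder 0

[11; 1, 3]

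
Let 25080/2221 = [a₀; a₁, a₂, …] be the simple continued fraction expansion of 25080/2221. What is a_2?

Repeatedly divide and take the remainder:
25080 ÷ 2221 → quotient 11, remainder 649
2221 ÷ 649 → quotient 3, remainder 274
649 ÷ 274 → quotient 2, remainder 101

2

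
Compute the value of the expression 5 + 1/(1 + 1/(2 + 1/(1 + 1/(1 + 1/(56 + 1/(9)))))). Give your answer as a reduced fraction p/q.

20407/3571

Start with 9.
56 + 1/(9/1) = 56 + 1/9 = 505/9
1 + 1/(505/9) = 1 + 9/505 = 514/505
1 + 1/(514/505) = 1 + 505/514 = 1019/514
2 + 1/(1019/514) = 2 + 514/1019 = 2552/1019
1 + 1/(2552/1019) = 1 + 1019/2552 = 3571/2552
5 + 1/(3571/2552) = 5 + 2552/3571 = 20407/3571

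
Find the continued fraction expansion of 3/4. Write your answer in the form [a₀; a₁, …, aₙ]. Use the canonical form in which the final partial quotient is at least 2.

Apply division with remainder until the remainder is 0:
3 = 0·4 + 3, so a_0 = 0
4 = 1·3 + 1, so a_1 = 1
3 = 3·1 + 0, so a_2 = 3

[0; 1, 3]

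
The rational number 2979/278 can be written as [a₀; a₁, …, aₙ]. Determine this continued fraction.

2979 ÷ 278 → quotient 10, remainder 199
278 ÷ 199 → quotient 1, remainder 79
199 ÷ 79 → quotient 2, remainder 41
79 ÷ 41 → quotient 1, remainder 38
41 ÷ 38 → quotient 1, remainder 3
38 ÷ 3 → quotient 12, remainder 2
3 ÷ 2 → quotient 1, remainder 1
2 ÷ 1 → quotient 2, remainder 0

[10; 1, 2, 1, 1, 12, 1, 2]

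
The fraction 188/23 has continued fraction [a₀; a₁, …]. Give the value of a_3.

Run the Euclidean algorithm, recording each quotient:
188 ÷ 23 → quotient 8, remainder 4
23 ÷ 4 → quotient 5, remainder 3
4 ÷ 3 → quotient 1, remainder 1
3 ÷ 1 → quotient 3, remainder 0

3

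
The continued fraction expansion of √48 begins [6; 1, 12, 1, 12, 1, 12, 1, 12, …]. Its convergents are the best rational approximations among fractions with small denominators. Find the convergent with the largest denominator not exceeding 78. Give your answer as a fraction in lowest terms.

97/14

a_0 = 6: 6/1  (≤ bound)
a_1 = 1: 7/1  (≤ bound)
a_2 = 12: 90/13  (≤ bound)
a_3 = 1: 97/14  (≤ bound)
a_4 = 12: 1254/181  (> 78, stop)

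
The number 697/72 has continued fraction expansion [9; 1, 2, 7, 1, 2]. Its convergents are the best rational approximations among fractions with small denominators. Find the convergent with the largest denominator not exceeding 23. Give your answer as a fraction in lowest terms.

213/22

a_0 = 9: 9/1  (≤ bound)
a_1 = 1: 10/1  (≤ bound)
a_2 = 2: 29/3  (≤ bound)
a_3 = 7: 213/22  (≤ bound)
a_4 = 1: 242/25  (> 23, stop)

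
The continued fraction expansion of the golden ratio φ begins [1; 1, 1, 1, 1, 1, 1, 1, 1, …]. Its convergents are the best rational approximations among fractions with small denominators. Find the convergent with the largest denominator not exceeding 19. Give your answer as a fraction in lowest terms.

List convergents until the denominator exceeds the bound:
a_0 = 1: 1/1  (≤ bound)
a_1 = 1: 2/1  (≤ bound)
a_2 = 1: 3/2  (≤ bound)
a_3 = 1: 5/3  (≤ bound)
a_4 = 1: 8/5  (≤ bound)
a_5 = 1: 13/8  (≤ bound)
a_6 = 1: 21/13  (≤ bound)
a_7 = 1: 34/21  (> 19, stop)

21/13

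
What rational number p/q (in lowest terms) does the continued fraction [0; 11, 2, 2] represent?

5/57

a_0 = 0: 0/1
a_1 = 11: 1/11
a_2 = 2: 2/23
a_3 = 2: 5/57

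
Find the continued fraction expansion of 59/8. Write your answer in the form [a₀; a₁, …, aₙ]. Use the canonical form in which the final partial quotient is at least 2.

[7; 2, 1, 2]

⌊59/8⌋ = 7, remainder 3
⌊8/3⌋ = 2, remainder 2
⌊3/2⌋ = 1, remainder 1
⌊2/1⌋ = 2, remainder 0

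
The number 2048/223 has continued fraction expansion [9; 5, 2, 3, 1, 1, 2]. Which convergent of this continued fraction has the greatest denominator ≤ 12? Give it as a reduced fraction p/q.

List convergents until the denominator exceeds the bound:
a_0 = 9: 9/1  (≤ bound)
a_1 = 5: 46/5  (≤ bound)
a_2 = 2: 101/11  (≤ bound)
a_3 = 3: 349/38  (> 12, stop)

101/11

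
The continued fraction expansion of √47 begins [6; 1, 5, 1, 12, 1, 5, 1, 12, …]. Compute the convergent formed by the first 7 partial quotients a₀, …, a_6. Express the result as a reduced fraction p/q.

3942/575

Build up convergents one term at a time:
a_0 = 6: 6/1
a_1 = 1: 7/1
a_2 = 5: 41/6
a_3 = 1: 48/7
a_4 = 12: 617/90
a_5 = 1: 665/97
a_6 = 5: 3942/575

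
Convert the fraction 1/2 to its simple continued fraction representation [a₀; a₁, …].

Repeatedly divide and take the remainder:
⌊1/2⌋ = 0, remainder 1
⌊2/1⌋ = 2, remainder 0

[0; 2]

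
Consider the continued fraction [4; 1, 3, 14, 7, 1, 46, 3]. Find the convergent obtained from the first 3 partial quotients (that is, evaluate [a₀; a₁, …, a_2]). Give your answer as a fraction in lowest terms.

Starting at the tail and folding back:
Start with 3.
1 + 1/(3/1) = 1 + 1/3 = 4/3
4 + 1/(4/3) = 4 + 3/4 = 19/4

19/4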